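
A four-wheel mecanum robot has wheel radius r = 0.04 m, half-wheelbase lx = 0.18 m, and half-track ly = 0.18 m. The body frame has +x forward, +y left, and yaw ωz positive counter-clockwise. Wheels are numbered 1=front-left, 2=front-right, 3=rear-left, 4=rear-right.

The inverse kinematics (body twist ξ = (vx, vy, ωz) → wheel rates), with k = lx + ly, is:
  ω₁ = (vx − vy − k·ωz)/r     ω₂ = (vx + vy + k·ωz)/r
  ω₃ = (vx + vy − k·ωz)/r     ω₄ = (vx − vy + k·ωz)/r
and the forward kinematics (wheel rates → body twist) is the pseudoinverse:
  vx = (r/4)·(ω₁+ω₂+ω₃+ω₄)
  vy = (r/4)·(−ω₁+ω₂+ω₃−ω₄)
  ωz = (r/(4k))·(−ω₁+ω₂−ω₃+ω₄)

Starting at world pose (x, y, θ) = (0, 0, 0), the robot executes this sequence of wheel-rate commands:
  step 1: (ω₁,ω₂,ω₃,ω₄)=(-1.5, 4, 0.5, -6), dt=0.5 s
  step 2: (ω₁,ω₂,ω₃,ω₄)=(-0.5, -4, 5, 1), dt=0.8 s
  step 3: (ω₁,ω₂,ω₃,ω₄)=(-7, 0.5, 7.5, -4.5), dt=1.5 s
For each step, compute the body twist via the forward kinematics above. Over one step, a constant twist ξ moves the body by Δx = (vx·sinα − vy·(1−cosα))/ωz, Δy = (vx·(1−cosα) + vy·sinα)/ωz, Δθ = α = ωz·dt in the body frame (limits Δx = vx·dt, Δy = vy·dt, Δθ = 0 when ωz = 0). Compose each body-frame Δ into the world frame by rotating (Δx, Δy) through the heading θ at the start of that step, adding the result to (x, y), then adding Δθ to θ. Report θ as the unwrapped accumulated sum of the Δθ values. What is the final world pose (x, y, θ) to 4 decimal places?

step 1: ξ=(vx,vy,ωz)=(-0.0300, 0.1200, -0.0278), dt=0.5 → body Δ=(-0.0146, 0.0601, -0.0139) → world pose (-0.0146, 0.0601, -0.0139)
step 2: ξ=(vx,vy,ωz)=(0.0150, 0.0050, -0.2083), dt=0.8 → body Δ=(0.0123, 0.0030, -0.1667) → world pose (-0.0023, 0.0629, -0.1806)
step 3: ξ=(vx,vy,ωz)=(-0.0350, 0.1950, -0.1250), dt=1.5 → body Δ=(-0.0249, 0.2957, -0.1875) → world pose (0.0264, 0.3583, -0.3681)

(0.0264, 0.3583, -0.3681)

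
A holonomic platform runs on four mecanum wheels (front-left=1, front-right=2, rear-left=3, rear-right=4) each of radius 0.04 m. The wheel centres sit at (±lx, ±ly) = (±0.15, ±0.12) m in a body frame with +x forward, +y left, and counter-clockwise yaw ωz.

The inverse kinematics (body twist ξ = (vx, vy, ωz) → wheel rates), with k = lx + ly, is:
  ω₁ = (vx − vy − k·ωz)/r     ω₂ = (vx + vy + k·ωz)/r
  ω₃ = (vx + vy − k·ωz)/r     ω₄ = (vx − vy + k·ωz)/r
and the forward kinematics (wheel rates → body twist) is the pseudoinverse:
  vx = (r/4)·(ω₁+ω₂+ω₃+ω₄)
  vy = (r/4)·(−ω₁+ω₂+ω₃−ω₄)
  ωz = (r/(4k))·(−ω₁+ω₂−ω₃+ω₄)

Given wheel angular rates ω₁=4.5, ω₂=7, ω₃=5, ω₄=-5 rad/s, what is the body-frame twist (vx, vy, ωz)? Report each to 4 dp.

k = lx + ly = 0.15 + 0.12 = 0.2700
ω₁+ω₂+ω₃+ω₄ = 11.5000  →  vx = (0.04/4)·11.5000 = 0.1150
−ω₁+ω₂+ω₃−ω₄ = 12.5000  →  vy = (0.04/4)·12.5000 = 0.1250
−ω₁+ω₂−ω₃+ω₄ = -7.5000  →  ωz = (0.04/1.0800)·-7.5000 = -0.2778

(0.1150, 0.1250, -0.2778)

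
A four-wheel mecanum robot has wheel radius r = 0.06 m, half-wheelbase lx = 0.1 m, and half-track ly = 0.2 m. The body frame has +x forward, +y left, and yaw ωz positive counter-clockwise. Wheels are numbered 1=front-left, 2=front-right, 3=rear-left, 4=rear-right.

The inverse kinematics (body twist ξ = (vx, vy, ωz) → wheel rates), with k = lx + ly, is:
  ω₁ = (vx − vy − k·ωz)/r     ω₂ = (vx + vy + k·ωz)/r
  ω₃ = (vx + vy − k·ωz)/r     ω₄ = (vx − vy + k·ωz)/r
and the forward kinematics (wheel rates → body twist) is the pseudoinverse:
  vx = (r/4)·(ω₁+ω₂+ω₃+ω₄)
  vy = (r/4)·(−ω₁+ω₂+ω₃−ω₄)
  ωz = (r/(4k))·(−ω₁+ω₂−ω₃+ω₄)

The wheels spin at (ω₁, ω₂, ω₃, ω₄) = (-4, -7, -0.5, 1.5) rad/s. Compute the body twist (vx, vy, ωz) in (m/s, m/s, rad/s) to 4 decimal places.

k = lx + ly = 0.1 + 0.2 = 0.3000
ω₁+ω₂+ω₃+ω₄ = -10.0000  →  vx = (0.06/4)·-10.0000 = -0.1500
−ω₁+ω₂+ω₃−ω₄ = -5.0000  →  vy = (0.06/4)·-5.0000 = -0.0750
−ω₁+ω₂−ω₃+ω₄ = -1.0000  →  ωz = (0.06/1.2000)·-1.0000 = -0.0500

(-0.1500, -0.0750, -0.0500)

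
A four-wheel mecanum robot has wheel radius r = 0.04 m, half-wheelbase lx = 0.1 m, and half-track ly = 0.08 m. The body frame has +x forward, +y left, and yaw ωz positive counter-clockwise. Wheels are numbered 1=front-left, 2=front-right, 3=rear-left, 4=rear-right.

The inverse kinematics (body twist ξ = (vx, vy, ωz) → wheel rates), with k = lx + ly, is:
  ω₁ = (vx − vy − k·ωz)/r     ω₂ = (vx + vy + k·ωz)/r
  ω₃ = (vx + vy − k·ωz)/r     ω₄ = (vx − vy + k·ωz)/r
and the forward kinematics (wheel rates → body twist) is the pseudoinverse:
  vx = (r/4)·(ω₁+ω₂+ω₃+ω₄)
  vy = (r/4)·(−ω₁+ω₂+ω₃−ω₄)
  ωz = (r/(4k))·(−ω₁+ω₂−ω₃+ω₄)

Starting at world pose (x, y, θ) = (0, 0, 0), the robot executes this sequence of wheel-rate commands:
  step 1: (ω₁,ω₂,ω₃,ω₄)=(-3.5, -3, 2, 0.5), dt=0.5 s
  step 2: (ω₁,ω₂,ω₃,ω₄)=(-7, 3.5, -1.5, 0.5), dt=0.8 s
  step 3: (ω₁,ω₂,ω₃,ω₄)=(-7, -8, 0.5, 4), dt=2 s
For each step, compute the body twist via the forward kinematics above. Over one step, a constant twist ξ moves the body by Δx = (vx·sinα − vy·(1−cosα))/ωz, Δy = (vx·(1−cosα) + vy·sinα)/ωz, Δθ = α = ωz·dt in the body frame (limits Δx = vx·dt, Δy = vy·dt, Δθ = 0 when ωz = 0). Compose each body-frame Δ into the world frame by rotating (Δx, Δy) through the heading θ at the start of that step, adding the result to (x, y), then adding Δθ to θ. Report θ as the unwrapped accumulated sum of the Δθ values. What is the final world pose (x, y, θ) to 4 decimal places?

(-0.1799, -0.1334, 0.8056)

step 1: ξ=(vx,vy,ωz)=(-0.0400, 0.0200, -0.0556), dt=0.5 → body Δ=(-0.0199, 0.0103, -0.0278) → world pose (-0.0199, 0.0103, -0.0278)
step 2: ξ=(vx,vy,ωz)=(-0.0450, 0.0850, 0.6944), dt=0.8 → body Δ=(-0.0526, 0.0548, 0.5556) → world pose (-0.0709, 0.0665, 0.5278)
step 3: ξ=(vx,vy,ωz)=(-0.1050, -0.0450, 0.1389), dt=2.0 → body Δ=(-0.1949, -0.1178, 0.2778) → world pose (-0.1799, -0.1334, 0.8056)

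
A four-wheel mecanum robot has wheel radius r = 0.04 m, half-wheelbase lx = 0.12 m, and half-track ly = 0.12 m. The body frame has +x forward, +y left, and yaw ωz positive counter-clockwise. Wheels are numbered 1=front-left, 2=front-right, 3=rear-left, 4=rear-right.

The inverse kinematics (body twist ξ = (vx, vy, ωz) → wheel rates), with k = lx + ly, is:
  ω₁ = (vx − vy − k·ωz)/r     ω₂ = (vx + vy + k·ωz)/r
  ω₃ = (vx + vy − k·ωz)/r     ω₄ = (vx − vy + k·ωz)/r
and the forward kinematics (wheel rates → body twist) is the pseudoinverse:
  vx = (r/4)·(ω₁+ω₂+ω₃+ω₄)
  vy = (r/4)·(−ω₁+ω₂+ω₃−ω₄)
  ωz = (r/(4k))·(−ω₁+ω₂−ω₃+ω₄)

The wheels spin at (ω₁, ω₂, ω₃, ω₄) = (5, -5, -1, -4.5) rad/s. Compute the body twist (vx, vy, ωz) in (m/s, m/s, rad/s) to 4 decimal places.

k = lx + ly = 0.12 + 0.12 = 0.2400
ω₁+ω₂+ω₃+ω₄ = -5.5000  →  vx = (0.04/4)·-5.5000 = -0.0550
−ω₁+ω₂+ω₃−ω₄ = -6.5000  →  vy = (0.04/4)·-6.5000 = -0.0650
−ω₁+ω₂−ω₃+ω₄ = -13.5000  →  ωz = (0.04/0.9600)·-13.5000 = -0.5625

(-0.0550, -0.0650, -0.5625)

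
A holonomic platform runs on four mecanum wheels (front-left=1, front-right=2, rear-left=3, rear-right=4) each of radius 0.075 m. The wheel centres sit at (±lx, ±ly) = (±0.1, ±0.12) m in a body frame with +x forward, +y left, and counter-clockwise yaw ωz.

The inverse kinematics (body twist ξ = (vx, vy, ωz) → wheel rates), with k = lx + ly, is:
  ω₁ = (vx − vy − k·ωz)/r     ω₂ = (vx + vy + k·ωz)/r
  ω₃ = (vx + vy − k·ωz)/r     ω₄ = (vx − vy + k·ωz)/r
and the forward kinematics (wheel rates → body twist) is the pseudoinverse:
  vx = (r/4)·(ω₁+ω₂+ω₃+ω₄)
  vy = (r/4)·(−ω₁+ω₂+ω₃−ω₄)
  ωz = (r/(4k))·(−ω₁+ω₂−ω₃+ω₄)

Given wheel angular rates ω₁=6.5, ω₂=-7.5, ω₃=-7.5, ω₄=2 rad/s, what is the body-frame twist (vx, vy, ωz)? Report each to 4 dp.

(-0.1219, -0.4406, -0.3835)

k = lx + ly = 0.1 + 0.12 = 0.2200
ω₁+ω₂+ω₃+ω₄ = -6.5000  →  vx = (0.075/4)·-6.5000 = -0.1219
−ω₁+ω₂+ω₃−ω₄ = -23.5000  →  vy = (0.075/4)·-23.5000 = -0.4406
−ω₁+ω₂−ω₃+ω₄ = -4.5000  →  ωz = (0.075/0.8800)·-4.5000 = -0.3835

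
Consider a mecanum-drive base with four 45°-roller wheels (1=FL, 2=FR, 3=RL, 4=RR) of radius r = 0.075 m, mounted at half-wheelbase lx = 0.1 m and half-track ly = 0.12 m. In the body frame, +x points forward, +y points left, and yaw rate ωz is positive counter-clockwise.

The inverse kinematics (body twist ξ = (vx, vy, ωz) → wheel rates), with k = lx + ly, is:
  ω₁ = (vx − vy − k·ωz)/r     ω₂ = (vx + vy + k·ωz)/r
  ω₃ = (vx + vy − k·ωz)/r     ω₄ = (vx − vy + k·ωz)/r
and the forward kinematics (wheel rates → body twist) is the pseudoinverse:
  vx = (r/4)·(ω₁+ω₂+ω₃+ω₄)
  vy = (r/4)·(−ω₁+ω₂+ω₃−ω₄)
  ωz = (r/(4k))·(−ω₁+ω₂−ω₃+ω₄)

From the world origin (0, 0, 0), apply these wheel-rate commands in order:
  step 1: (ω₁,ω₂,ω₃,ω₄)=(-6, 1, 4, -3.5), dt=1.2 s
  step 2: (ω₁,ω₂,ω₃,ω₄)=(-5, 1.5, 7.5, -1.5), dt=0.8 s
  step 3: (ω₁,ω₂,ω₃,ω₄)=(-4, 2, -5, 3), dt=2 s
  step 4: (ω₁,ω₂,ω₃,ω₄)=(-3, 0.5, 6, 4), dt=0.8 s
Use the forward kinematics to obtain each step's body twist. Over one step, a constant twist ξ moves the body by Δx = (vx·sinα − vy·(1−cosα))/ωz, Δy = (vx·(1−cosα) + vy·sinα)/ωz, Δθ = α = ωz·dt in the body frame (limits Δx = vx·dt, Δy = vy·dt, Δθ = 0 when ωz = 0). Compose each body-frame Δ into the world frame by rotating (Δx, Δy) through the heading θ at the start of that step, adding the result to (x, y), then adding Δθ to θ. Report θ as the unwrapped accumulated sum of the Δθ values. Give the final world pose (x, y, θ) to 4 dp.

(-0.1754, 0.4645, 2.2670)

step 1: ξ=(vx,vy,ωz)=(-0.0844, 0.2719, -0.0426), dt=1.2 → body Δ=(-0.0929, 0.3287, -0.0511) → world pose (-0.0929, 0.3287, -0.0511)
step 2: ξ=(vx,vy,ωz)=(0.0469, 0.2906, -0.2131), dt=0.8 → body Δ=(0.0571, 0.2282, -0.1705) → world pose (-0.0242, 0.5537, -0.2216)
step 3: ξ=(vx,vy,ωz)=(-0.0750, -0.0375, 1.1932), dt=2.0 → body Δ=(0.0112, -0.1302, 2.3864) → world pose (-0.0418, 0.4242, 2.1648)
step 4: ξ=(vx,vy,ωz)=(0.1406, 0.1031, 0.1278), dt=0.8 → body Δ=(0.1081, 0.0881, 0.1023) → world pose (-0.1754, 0.4645, 2.2670)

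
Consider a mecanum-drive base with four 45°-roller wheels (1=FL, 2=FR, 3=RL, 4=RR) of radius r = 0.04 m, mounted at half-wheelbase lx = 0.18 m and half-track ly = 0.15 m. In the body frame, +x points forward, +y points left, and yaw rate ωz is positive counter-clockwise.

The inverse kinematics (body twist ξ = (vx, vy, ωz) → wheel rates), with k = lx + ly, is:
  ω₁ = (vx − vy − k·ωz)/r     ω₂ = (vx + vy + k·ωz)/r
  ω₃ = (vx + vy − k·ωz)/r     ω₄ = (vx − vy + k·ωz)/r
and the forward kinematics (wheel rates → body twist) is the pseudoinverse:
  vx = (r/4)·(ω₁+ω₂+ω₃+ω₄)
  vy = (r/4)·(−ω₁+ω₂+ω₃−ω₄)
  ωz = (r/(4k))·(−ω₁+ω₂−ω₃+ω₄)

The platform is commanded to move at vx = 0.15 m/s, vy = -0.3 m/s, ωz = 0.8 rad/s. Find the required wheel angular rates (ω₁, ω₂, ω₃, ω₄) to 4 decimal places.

(4.6500, 2.8500, -10.3500, 17.8500)

k = lx + ly = 0.18 + 0.15 = 0.3300;  k·ωz = 0.3300·0.8 = 0.2640
ω₁ (FL) = (vx − vy − k·ωz)/r = 0.1860/0.04 = 4.6500
ω₂ (FR) = (vx + vy + k·ωz)/r = 0.1140/0.04 = 2.8500
ω₃ (RL) = (vx + vy − k·ωz)/r = -0.4140/0.04 = -10.3500
ω₄ (RR) = (vx − vy + k·ωz)/r = 0.7140/0.04 = 17.8500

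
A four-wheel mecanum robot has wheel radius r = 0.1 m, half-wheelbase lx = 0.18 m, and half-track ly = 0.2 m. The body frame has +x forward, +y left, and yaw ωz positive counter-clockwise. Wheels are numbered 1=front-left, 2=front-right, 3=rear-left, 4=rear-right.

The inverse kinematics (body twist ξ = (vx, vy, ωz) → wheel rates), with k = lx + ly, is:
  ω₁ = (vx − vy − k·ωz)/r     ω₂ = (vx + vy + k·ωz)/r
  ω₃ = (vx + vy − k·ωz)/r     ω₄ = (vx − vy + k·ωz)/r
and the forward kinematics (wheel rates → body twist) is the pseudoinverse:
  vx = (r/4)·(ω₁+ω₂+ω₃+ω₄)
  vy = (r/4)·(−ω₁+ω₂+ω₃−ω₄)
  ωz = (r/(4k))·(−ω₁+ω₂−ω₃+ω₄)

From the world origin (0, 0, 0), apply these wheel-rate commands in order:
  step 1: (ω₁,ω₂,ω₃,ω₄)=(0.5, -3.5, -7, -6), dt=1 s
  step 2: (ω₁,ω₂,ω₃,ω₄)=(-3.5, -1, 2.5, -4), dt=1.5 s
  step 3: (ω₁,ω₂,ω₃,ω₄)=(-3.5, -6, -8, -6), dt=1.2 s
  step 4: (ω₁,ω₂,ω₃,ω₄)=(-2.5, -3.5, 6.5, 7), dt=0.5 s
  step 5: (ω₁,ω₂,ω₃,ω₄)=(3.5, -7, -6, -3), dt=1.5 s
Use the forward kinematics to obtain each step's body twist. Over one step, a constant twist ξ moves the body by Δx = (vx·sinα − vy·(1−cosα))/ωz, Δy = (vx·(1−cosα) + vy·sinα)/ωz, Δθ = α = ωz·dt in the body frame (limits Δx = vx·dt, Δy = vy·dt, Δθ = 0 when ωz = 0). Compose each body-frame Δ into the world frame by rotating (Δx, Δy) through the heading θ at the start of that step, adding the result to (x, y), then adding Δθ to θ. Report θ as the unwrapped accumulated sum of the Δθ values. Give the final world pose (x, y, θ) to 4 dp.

step 1: ξ=(vx,vy,ωz)=(-0.4000, -0.1250, -0.1974), dt=1.0 → body Δ=(-0.4097, -0.0848, -0.1974) → world pose (-0.4097, -0.0848, -0.1974)
step 2: ξ=(vx,vy,ωz)=(-0.1500, 0.2250, -0.2632), dt=1.5 → body Δ=(-0.1535, 0.3726, -0.3947) → world pose (-0.4871, 0.3106, -0.5921)
step 3: ξ=(vx,vy,ωz)=(-0.5875, -0.1125, -0.0329), dt=1.2 → body Δ=(-0.7075, -0.1211, -0.0395) → world pose (-1.1417, 0.6051, -0.6316)
step 4: ξ=(vx,vy,ωz)=(0.1875, -0.0375, -0.0329), dt=0.5 → body Δ=(0.0936, -0.0195, -0.0164) → world pose (-1.0777, 0.5340, -0.6480)
step 5: ξ=(vx,vy,ωz)=(-0.3125, -0.3375, -0.4934), dt=1.5 → body Δ=(-0.6061, -0.2956, -0.7401) → world pose (-1.7393, 0.6642, -1.3882)

(-1.7393, 0.6642, -1.3882)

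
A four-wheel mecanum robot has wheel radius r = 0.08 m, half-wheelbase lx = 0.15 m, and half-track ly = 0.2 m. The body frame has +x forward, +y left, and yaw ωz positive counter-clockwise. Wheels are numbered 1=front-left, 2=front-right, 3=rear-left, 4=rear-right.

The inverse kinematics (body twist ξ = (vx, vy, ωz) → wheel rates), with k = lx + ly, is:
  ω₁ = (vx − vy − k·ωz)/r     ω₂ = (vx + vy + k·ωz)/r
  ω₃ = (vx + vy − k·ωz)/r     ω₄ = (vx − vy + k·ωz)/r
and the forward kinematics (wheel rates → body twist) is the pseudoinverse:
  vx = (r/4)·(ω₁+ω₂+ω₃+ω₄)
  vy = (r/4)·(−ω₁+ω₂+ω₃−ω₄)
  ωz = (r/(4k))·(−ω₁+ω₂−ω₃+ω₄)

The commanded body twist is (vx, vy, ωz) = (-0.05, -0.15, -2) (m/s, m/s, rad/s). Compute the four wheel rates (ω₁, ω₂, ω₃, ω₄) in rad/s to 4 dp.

k = lx + ly = 0.15 + 0.2 = 0.3500;  k·ωz = 0.3500·-2 = -0.7000
ω₁ (FL) = (vx − vy − k·ωz)/r = 0.8000/0.08 = 10.0000
ω₂ (FR) = (vx + vy + k·ωz)/r = -0.9000/0.08 = -11.2500
ω₃ (RL) = (vx + vy − k·ωz)/r = 0.5000/0.08 = 6.2500
ω₄ (RR) = (vx − vy + k·ωz)/r = -0.6000/0.08 = -7.5000

(10.0000, -11.2500, 6.2500, -7.5000)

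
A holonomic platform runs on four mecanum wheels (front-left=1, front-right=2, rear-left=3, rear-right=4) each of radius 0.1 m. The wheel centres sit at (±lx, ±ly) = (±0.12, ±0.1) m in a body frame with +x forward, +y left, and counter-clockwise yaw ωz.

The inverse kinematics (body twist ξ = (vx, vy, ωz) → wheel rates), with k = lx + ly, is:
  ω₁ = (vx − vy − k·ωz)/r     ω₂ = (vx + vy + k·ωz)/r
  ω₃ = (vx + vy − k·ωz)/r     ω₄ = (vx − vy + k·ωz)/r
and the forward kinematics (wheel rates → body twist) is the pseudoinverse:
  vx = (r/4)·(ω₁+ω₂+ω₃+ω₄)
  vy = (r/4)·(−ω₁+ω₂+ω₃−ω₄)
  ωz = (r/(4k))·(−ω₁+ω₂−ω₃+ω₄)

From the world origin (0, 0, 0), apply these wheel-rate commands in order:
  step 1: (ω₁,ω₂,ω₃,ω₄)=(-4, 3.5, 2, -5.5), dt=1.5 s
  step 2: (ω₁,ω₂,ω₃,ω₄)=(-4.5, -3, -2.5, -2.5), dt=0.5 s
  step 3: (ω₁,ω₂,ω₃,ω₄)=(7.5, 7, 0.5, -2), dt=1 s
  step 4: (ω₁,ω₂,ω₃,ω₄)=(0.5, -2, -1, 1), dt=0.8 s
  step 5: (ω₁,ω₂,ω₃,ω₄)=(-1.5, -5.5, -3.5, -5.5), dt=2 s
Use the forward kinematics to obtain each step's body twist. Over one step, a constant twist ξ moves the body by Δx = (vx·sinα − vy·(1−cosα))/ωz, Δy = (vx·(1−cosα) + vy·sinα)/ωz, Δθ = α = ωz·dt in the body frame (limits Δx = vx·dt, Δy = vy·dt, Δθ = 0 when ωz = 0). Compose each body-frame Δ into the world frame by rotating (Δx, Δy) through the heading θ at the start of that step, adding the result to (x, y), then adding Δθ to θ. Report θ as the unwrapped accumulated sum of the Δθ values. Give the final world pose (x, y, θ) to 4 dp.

(-0.5209, 1.0824, -1.6648)

step 1: ξ=(vx,vy,ωz)=(-0.1000, 0.3750, 0.0000), dt=1.5 → body Δ=(-0.1500, 0.5625, 0.0000) → world pose (-0.1500, 0.5625, 0.0000)
step 2: ξ=(vx,vy,ωz)=(-0.3125, 0.0375, 0.1705), dt=0.5 → body Δ=(-0.1569, 0.0121, 0.0852) → world pose (-0.3069, 0.5746, 0.0852)
step 3: ξ=(vx,vy,ωz)=(0.3250, 0.0500, -0.3409), dt=1.0 → body Δ=(0.3272, -0.0058, -0.3409) → world pose (0.0196, 0.5966, -0.2557)
step 4: ξ=(vx,vy,ωz)=(-0.0375, -0.1125, -0.0568), dt=0.8 → body Δ=(-0.0320, -0.0893, -0.0455) → world pose (-0.0339, 0.5183, -0.3011)
step 5: ξ=(vx,vy,ωz)=(-0.4000, -0.0500, -0.6818), dt=2.0 → body Δ=(-0.6324, 0.3942, -1.3636) → world pose (-0.5209, 1.0824, -1.6648)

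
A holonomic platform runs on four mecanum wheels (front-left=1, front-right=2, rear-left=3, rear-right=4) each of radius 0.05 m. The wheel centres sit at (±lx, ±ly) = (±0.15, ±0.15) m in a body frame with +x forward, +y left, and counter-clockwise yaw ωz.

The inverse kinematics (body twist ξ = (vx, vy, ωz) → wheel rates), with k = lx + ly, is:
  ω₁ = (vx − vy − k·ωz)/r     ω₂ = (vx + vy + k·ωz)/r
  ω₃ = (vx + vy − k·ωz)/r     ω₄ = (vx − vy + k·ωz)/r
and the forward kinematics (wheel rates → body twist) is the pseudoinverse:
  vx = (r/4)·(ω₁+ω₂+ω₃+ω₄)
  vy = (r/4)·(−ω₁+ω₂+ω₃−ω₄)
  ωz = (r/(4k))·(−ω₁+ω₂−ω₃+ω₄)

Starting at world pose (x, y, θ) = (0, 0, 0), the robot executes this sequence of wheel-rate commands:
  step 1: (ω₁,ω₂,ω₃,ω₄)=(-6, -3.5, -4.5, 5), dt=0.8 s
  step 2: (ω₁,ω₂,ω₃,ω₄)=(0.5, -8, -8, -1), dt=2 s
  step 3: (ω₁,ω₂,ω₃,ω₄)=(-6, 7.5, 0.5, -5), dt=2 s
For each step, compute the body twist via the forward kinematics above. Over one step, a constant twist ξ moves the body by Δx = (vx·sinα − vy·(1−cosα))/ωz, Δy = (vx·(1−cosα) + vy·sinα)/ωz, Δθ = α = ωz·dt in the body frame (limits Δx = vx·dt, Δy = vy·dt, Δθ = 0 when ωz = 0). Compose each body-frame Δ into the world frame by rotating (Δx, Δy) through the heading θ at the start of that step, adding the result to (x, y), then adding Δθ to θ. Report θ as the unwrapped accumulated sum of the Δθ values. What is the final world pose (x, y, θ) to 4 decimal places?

(-0.6614, -0.2473, 0.9417)

step 1: ξ=(vx,vy,ωz)=(-0.1125, -0.0875, 0.5000), dt=0.8 → body Δ=(-0.0738, -0.0859, 0.4000) → world pose (-0.0738, -0.0859, 0.4000)
step 2: ξ=(vx,vy,ωz)=(-0.2063, -0.1938, -0.0625), dt=2.0 → body Δ=(-0.4356, -0.3607, -0.1250) → world pose (-0.3346, -0.5878, 0.2750)
step 3: ξ=(vx,vy,ωz)=(-0.0375, 0.2375, 0.3333), dt=2.0 → body Δ=(-0.2221, 0.4165, 0.6667) → world pose (-0.6614, -0.2473, 0.9417)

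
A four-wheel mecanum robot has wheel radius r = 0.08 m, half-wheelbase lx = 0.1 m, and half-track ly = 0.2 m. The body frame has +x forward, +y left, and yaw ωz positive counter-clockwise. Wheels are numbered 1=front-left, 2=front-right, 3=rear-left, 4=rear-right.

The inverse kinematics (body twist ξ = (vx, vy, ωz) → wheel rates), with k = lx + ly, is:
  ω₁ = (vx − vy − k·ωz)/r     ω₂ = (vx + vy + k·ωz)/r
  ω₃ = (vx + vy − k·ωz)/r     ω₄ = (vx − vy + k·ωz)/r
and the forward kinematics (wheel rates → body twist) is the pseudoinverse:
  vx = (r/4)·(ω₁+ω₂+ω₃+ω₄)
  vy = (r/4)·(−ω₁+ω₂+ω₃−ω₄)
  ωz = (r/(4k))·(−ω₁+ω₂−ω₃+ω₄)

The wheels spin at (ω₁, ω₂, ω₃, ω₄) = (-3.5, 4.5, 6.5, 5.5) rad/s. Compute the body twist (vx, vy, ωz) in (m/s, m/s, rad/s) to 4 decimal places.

(0.2600, 0.1800, 0.4667)

k = lx + ly = 0.1 + 0.2 = 0.3000
ω₁+ω₂+ω₃+ω₄ = 13.0000  →  vx = (0.08/4)·13.0000 = 0.2600
−ω₁+ω₂+ω₃−ω₄ = 9.0000  →  vy = (0.08/4)·9.0000 = 0.1800
−ω₁+ω₂−ω₃+ω₄ = 7.0000  →  ωz = (0.08/1.2000)·7.0000 = 0.4667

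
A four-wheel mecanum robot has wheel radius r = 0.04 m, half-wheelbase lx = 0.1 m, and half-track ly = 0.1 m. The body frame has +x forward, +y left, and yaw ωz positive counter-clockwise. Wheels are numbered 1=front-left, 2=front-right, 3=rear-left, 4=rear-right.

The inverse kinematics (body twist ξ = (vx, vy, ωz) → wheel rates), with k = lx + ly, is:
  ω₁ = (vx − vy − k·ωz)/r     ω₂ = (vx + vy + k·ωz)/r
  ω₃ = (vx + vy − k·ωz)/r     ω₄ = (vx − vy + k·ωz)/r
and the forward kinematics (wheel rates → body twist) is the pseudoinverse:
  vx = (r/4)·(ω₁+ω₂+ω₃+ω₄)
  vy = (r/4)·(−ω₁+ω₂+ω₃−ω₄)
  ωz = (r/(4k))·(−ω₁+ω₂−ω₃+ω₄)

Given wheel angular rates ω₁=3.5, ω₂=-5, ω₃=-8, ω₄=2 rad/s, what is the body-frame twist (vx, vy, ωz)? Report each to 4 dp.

(-0.0750, -0.1850, 0.0750)

k = lx + ly = 0.1 + 0.1 = 0.2000
ω₁+ω₂+ω₃+ω₄ = -7.5000  →  vx = (0.04/4)·-7.5000 = -0.0750
−ω₁+ω₂+ω₃−ω₄ = -18.5000  →  vy = (0.04/4)·-18.5000 = -0.1850
−ω₁+ω₂−ω₃+ω₄ = 1.5000  →  ωz = (0.04/0.8000)·1.5000 = 0.0750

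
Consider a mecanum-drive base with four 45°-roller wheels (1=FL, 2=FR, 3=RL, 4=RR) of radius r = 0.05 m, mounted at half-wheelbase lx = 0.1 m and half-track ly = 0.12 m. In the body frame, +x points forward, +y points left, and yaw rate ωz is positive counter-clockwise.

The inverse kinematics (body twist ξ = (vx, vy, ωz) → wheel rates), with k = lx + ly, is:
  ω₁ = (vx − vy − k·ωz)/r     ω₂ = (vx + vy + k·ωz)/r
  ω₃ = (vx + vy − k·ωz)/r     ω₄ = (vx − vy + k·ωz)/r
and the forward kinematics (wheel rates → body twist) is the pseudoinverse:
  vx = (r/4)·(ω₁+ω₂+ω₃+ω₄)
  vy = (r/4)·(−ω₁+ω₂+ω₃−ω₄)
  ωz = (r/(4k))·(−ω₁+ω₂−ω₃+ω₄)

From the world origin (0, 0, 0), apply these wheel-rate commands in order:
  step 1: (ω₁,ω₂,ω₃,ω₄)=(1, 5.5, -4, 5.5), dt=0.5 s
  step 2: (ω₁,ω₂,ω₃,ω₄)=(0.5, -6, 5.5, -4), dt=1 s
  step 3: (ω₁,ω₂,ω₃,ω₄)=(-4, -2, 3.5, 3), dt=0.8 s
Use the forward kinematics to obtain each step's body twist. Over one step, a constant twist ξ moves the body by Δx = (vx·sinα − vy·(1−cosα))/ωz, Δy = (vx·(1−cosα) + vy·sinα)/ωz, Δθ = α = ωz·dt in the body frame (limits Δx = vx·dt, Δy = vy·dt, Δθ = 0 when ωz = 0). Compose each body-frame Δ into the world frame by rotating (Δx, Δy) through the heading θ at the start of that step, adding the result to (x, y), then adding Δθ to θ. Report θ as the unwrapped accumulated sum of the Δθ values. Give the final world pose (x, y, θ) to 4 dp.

step 1: ξ=(vx,vy,ωz)=(0.1000, -0.0625, 0.7955), dt=0.5 → body Δ=(0.0548, -0.0206, 0.3977) → world pose (0.0548, -0.0206, 0.3977)
step 2: ξ=(vx,vy,ωz)=(-0.0500, 0.0375, -0.9091), dt=1.0 → body Δ=(-0.0275, 0.0537, -0.9091) → world pose (0.0087, 0.0183, -0.5114)
step 3: ξ=(vx,vy,ωz)=(0.0063, 0.0312, 0.0852), dt=0.8 → body Δ=(0.0041, 0.0252, 0.0682) → world pose (0.0246, 0.0382, -0.4432)

(0.0246, 0.0382, -0.4432)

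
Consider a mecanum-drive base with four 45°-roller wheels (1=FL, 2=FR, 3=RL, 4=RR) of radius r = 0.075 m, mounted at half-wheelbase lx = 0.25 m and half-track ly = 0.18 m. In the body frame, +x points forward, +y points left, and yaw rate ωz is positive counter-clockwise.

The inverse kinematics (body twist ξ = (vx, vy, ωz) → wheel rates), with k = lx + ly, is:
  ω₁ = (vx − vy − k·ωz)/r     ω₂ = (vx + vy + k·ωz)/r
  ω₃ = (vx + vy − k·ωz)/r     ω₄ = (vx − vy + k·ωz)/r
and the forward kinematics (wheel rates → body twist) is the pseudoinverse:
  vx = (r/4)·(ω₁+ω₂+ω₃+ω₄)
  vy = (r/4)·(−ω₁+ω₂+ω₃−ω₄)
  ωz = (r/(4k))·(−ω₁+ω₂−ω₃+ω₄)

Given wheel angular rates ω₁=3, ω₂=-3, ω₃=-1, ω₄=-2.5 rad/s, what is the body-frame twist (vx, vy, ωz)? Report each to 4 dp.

k = lx + ly = 0.25 + 0.18 = 0.4300
ω₁+ω₂+ω₃+ω₄ = -3.5000  →  vx = (0.075/4)·-3.5000 = -0.0656
−ω₁+ω₂+ω₃−ω₄ = -4.5000  →  vy = (0.075/4)·-4.5000 = -0.0844
−ω₁+ω₂−ω₃+ω₄ = -7.5000  →  ωz = (0.075/1.7200)·-7.5000 = -0.3270

(-0.0656, -0.0844, -0.3270)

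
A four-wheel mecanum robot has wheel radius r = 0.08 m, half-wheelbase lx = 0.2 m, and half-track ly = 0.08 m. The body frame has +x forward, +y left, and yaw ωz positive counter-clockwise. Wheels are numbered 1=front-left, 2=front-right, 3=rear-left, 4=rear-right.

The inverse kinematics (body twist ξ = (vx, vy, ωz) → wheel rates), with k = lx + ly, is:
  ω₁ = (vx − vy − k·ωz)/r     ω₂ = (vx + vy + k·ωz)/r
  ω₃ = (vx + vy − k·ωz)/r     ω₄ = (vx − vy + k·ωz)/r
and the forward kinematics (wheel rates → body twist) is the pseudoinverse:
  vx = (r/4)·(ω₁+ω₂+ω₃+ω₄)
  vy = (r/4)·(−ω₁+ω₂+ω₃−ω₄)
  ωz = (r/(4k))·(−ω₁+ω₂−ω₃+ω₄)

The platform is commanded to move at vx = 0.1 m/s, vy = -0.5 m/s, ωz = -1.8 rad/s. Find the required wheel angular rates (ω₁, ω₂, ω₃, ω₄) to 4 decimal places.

(13.8000, -11.3000, 1.3000, 1.2000)

k = lx + ly = 0.2 + 0.08 = 0.2800;  k·ωz = 0.2800·-1.8 = -0.5040
ω₁ (FL) = (vx − vy − k·ωz)/r = 1.1040/0.08 = 13.8000
ω₂ (FR) = (vx + vy + k·ωz)/r = -0.9040/0.08 = -11.3000
ω₃ (RL) = (vx + vy − k·ωz)/r = 0.1040/0.08 = 1.3000
ω₄ (RR) = (vx − vy + k·ωz)/r = 0.0960/0.08 = 1.2000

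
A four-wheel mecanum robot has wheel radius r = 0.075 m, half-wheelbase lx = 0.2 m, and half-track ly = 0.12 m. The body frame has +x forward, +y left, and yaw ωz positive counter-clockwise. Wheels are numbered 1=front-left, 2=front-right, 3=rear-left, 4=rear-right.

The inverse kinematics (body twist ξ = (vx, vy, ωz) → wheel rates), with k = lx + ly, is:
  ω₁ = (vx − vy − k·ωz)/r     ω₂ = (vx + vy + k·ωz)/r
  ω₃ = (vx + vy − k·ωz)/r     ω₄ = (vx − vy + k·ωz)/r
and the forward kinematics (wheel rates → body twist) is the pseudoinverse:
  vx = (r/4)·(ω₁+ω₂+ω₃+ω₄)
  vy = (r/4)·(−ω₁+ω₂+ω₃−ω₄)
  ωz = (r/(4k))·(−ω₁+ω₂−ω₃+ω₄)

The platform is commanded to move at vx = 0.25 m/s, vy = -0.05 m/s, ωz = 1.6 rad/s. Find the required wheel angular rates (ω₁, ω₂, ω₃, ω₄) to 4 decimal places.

(-2.8267, 9.4933, -4.1600, 10.8267)

k = lx + ly = 0.2 + 0.12 = 0.3200;  k·ωz = 0.3200·1.6 = 0.5120
ω₁ (FL) = (vx − vy − k·ωz)/r = -0.2120/0.075 = -2.8267
ω₂ (FR) = (vx + vy + k·ωz)/r = 0.7120/0.075 = 9.4933
ω₃ (RL) = (vx + vy − k·ωz)/r = -0.3120/0.075 = -4.1600
ω₄ (RR) = (vx − vy + k·ωz)/r = 0.8120/0.075 = 10.8267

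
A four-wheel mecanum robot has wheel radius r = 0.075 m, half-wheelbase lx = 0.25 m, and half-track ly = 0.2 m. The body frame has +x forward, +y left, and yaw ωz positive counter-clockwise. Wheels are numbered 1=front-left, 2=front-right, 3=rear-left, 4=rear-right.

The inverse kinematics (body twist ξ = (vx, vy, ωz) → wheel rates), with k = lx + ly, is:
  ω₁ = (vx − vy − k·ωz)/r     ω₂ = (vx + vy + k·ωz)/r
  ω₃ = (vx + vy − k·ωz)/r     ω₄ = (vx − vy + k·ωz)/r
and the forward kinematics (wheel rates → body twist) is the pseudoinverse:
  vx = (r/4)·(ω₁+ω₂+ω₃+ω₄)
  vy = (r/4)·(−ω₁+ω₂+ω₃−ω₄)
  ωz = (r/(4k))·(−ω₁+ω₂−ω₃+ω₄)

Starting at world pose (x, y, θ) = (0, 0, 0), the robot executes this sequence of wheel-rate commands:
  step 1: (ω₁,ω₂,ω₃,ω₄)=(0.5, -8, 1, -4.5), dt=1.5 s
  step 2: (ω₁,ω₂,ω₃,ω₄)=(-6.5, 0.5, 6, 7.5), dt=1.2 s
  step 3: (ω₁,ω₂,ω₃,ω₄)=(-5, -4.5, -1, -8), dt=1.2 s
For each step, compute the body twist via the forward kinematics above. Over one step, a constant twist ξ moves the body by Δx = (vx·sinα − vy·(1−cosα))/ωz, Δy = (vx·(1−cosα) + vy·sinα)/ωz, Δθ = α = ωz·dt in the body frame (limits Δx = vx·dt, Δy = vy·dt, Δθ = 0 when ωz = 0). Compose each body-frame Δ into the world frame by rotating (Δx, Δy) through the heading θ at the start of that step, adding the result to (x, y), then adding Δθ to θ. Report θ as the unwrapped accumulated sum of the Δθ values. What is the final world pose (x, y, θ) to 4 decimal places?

(-0.3409, 0.4225, -0.7750)

step 1: ξ=(vx,vy,ωz)=(-0.2062, -0.0563, -0.5833), dt=1.5 → body Δ=(-0.3060, 0.0529, -0.8750) → world pose (-0.3060, 0.0529, -0.8750)
step 2: ξ=(vx,vy,ωz)=(0.1406, 0.1031, 0.3542), dt=1.2 → body Δ=(0.1378, 0.1554, 0.4250) → world pose (-0.0984, 0.0467, -0.4500)
step 3: ξ=(vx,vy,ωz)=(-0.3469, 0.1406, -0.2708), dt=1.2 → body Δ=(-0.3818, 0.2328, -0.3250) → world pose (-0.3409, 0.4225, -0.7750)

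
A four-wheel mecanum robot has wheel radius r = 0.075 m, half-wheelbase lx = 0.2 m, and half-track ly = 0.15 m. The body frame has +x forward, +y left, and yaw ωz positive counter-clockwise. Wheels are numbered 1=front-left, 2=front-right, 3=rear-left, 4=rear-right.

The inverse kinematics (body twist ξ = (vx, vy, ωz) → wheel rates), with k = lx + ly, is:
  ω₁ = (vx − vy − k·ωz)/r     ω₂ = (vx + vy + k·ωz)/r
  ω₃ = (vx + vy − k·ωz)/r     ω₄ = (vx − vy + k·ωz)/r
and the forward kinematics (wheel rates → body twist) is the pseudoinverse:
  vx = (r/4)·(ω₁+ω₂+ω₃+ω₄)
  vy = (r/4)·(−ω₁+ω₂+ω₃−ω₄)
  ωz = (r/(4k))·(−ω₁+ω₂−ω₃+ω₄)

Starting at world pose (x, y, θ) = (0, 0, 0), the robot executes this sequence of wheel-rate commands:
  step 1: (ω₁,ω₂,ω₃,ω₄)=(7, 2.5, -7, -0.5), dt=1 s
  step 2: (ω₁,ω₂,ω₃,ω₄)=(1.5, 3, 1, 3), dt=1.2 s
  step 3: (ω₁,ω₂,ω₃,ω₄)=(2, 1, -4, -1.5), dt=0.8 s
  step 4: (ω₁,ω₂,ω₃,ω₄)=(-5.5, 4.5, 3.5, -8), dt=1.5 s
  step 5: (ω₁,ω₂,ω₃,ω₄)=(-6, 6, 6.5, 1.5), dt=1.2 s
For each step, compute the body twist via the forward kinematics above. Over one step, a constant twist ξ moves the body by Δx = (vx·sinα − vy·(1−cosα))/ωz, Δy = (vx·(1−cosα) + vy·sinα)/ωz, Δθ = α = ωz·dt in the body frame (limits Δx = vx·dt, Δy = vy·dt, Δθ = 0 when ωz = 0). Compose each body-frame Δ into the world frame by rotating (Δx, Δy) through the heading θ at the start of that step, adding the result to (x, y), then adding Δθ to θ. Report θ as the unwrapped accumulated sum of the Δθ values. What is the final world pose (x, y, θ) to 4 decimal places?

(-0.1500, 0.7023, 0.7259)

step 1: ξ=(vx,vy,ωz)=(0.0375, -0.2063, 0.1071), dt=1.0 → body Δ=(0.0485, -0.2038, 0.1071) → world pose (0.0485, -0.2038, 0.1071)
step 2: ξ=(vx,vy,ωz)=(0.1594, -0.0094, 0.1875), dt=1.2 → body Δ=(0.1909, 0.0103, 0.2250) → world pose (0.2372, -0.1732, 0.3321)
step 3: ξ=(vx,vy,ωz)=(-0.0469, -0.0656, 0.0804), dt=0.8 → body Δ=(-0.0358, -0.0537, 0.0643) → world pose (0.2208, -0.2356, 0.3964)
step 4: ξ=(vx,vy,ωz)=(-0.1031, 0.4031, -0.0804), dt=1.5 → body Δ=(-0.1179, 0.6125, -0.1205) → world pose (-0.1244, 0.2839, 0.2759)
step 5: ξ=(vx,vy,ωz)=(0.1500, 0.3187, 0.3750), dt=1.2 → body Δ=(0.0894, 0.4095, 0.4500) → world pose (-0.1500, 0.7023, 0.7259)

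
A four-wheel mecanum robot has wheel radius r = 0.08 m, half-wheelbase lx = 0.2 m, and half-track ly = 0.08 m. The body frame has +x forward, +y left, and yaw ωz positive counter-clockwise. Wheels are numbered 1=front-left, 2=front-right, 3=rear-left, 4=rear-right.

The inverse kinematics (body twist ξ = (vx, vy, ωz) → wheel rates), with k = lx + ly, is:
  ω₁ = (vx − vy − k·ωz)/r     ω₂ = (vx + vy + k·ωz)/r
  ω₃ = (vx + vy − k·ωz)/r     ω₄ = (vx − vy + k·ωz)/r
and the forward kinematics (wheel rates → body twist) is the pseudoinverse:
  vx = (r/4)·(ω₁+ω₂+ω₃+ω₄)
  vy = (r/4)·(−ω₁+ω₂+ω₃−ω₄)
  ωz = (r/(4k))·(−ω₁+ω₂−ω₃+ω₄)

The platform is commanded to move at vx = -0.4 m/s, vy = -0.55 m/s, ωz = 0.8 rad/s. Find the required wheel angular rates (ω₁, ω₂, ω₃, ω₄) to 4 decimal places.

(-0.9250, -9.0750, -14.6750, 4.6750)

k = lx + ly = 0.2 + 0.08 = 0.2800;  k·ωz = 0.2800·0.8 = 0.2240
ω₁ (FL) = (vx − vy − k·ωz)/r = -0.0740/0.08 = -0.9250
ω₂ (FR) = (vx + vy + k·ωz)/r = -0.7260/0.08 = -9.0750
ω₃ (RL) = (vx + vy − k·ωz)/r = -1.1740/0.08 = -14.6750
ω₄ (RR) = (vx − vy + k·ωz)/r = 0.3740/0.08 = 4.6750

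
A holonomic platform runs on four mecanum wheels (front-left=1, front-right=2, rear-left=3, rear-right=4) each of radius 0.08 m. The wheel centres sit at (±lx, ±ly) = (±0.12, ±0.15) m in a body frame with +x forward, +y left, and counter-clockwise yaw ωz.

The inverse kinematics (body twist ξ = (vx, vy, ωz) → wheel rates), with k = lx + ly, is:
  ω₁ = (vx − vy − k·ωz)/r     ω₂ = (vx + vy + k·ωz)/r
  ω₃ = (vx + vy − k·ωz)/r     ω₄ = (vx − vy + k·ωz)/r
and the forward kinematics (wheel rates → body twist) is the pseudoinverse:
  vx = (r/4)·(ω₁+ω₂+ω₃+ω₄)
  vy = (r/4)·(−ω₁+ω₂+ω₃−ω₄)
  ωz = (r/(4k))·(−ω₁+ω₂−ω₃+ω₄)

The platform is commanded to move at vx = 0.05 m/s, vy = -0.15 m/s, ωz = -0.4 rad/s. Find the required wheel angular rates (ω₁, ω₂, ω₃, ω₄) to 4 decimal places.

(3.8500, -2.6000, 0.1000, 1.1500)

k = lx + ly = 0.12 + 0.15 = 0.2700;  k·ωz = 0.2700·-0.4 = -0.1080
ω₁ (FL) = (vx − vy − k·ωz)/r = 0.3080/0.08 = 3.8500
ω₂ (FR) = (vx + vy + k·ωz)/r = -0.2080/0.08 = -2.6000
ω₃ (RL) = (vx + vy − k·ωz)/r = 0.0080/0.08 = 0.1000
ω₄ (RR) = (vx − vy + k·ωz)/r = 0.0920/0.08 = 1.1500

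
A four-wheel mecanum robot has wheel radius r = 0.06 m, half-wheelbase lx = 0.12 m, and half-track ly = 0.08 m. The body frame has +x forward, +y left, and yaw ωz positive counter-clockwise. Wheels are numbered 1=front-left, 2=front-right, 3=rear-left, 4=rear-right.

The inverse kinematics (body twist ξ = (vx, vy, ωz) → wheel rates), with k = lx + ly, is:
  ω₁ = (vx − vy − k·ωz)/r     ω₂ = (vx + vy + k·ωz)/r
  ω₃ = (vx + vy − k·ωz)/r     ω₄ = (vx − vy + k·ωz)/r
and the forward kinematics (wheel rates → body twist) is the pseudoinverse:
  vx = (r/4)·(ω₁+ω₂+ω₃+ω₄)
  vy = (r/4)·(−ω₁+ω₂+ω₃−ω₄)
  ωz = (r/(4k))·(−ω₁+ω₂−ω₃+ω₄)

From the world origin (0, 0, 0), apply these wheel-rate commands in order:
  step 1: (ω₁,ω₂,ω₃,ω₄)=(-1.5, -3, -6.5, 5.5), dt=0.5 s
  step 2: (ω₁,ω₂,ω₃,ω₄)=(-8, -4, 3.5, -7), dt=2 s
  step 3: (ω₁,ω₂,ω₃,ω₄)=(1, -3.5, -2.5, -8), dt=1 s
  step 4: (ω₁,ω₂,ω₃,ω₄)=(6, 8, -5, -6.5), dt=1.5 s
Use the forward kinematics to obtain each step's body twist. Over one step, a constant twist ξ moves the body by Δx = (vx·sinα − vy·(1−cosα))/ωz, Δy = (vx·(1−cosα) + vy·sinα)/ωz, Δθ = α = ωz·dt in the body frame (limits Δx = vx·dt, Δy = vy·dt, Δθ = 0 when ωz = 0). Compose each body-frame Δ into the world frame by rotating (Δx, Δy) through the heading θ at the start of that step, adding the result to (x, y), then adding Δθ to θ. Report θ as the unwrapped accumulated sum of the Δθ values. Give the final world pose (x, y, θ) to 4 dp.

(-0.4333, 0.4819, -1.2750)

step 1: ξ=(vx,vy,ωz)=(-0.0825, -0.2025, 0.7875), dt=0.5 → body Δ=(-0.0205, -0.1067, 0.3937) → world pose (-0.0205, -0.1067, 0.3937)
step 2: ξ=(vx,vy,ωz)=(-0.2325, 0.2175, -0.4875), dt=2.0 → body Δ=(-0.1990, 0.5786, -0.9750) → world pose (-0.4262, 0.3513, -0.5813)
step 3: ξ=(vx,vy,ωz)=(-0.1950, 0.0150, -0.7500), dt=1.0 → body Δ=(-0.1719, 0.0834, -0.7500) → world pose (-0.5241, 0.5154, -1.3313)
step 4: ξ=(vx,vy,ωz)=(0.0375, 0.0525, 0.0375), dt=1.5 → body Δ=(0.0540, 0.0803, 0.0563) → world pose (-0.4333, 0.4819, -1.2750)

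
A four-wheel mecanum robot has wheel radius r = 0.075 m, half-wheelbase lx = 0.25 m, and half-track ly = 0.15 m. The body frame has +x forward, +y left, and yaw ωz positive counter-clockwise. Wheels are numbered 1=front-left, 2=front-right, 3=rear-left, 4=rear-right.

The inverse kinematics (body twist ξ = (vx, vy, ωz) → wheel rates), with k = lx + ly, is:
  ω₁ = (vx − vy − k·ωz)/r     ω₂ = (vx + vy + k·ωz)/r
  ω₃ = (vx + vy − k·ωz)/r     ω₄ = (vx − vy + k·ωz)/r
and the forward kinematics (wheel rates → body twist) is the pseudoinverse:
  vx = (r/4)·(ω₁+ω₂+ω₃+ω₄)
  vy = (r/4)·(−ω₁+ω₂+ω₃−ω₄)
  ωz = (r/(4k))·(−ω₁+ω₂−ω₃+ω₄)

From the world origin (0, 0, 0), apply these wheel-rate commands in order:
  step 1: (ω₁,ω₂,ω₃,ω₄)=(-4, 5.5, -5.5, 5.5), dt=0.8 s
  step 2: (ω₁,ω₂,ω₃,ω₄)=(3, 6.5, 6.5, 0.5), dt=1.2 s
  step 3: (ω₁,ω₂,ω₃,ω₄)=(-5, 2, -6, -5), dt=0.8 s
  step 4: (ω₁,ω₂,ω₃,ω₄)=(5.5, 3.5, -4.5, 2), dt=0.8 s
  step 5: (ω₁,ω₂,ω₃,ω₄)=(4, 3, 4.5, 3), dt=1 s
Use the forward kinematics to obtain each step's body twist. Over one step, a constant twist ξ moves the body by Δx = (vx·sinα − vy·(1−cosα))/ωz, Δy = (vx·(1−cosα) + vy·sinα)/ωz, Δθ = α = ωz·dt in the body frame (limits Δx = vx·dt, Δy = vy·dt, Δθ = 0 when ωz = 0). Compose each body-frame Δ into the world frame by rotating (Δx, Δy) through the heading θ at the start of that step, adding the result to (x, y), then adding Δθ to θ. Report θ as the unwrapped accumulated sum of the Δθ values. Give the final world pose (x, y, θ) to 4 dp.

(0.2529, 0.5610, 0.9797)

step 1: ξ=(vx,vy,ωz)=(0.0281, -0.0281, 0.9609), dt=0.8 → body Δ=(0.0286, -0.0121, 0.7687) → world pose (0.0286, -0.0121, 0.7687)
step 2: ξ=(vx,vy,ωz)=(0.3094, 0.1781, -0.1172), dt=1.2 → body Δ=(0.3850, 0.1870, -0.1406) → world pose (0.1753, 0.3900, 0.6281)
step 3: ξ=(vx,vy,ωz)=(-0.2625, 0.1125, 0.3750), dt=0.8 → body Δ=(-0.2203, 0.0574, 0.3000) → world pose (-0.0366, 0.3070, 0.9281)
step 4: ξ=(vx,vy,ωz)=(0.1219, -0.1594, 0.2109), dt=0.8 → body Δ=(0.1078, -0.1187, 0.1688) → world pose (0.1230, 0.3221, 1.0969)
step 5: ξ=(vx,vy,ωz)=(0.2719, 0.0094, -0.1172), dt=1.0 → body Δ=(0.2718, -0.0066, -0.1172) → world pose (0.2529, 0.5610, 0.9797)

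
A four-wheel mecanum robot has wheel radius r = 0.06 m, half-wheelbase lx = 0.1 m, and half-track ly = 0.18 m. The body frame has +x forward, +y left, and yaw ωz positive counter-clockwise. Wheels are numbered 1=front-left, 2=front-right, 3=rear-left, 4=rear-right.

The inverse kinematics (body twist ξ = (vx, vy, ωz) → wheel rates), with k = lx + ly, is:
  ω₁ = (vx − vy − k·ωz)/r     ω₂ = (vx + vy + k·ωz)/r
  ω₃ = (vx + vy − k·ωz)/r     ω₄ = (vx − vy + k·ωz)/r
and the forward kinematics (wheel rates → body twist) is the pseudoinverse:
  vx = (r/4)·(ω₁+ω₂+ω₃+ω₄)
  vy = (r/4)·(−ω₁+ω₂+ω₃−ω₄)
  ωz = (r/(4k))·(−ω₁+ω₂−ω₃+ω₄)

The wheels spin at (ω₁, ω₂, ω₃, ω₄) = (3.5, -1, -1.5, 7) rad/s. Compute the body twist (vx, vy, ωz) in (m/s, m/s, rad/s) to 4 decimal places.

k = lx + ly = 0.1 + 0.18 = 0.2800
ω₁+ω₂+ω₃+ω₄ = 8.0000  →  vx = (0.06/4)·8.0000 = 0.1200
−ω₁+ω₂+ω₃−ω₄ = -13.0000  →  vy = (0.06/4)·-13.0000 = -0.1950
−ω₁+ω₂−ω₃+ω₄ = 4.0000  →  ωz = (0.06/1.1200)·4.0000 = 0.2143

(0.1200, -0.1950, 0.2143)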